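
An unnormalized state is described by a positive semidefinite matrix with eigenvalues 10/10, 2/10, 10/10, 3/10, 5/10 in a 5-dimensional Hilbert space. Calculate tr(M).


tr(M) = sum of eigenvalues
= 10/10 + 2/10 + 10/10 + 3/10 + 5/10
= 30/10
= 3.0000

3.0000


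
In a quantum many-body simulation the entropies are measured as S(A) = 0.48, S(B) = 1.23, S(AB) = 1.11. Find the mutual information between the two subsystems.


I(A:B) = S(A) + S(B) - S(AB)
= 0.48 + 1.23 - 1.11
= 0.6000

0.6000


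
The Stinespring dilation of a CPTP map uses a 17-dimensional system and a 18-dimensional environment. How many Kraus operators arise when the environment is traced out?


Tracing out the environment in an orthonormal basis {|i>_E} gives Kraus operators K_i = <i|_E U |0>_E.
Number of Kraus operators = dim(H_env) = d_env
= 18

18


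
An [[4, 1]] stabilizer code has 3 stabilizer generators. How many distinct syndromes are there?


Each stabilizer generator gives a binary (+1 or -1) measurement outcome.
With 3 independent generators:
Total syndromes = 2^3
= 8

8


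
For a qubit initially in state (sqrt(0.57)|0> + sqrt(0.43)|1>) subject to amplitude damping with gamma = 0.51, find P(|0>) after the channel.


For amplitude damping with parameter gamma on state sqrt(a)|0> + sqrt(b)|1>:
alpha^2 = 0.57, beta^2 = 0.43
P(|0>) = alpha^2 + gamma * beta^2
= 0.57 + 0.51 * 0.43
= 0.57 + 0.2193
= 0.7893

0.7893


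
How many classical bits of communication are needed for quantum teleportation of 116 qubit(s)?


Quantum teleportation requires 2 classical bits per qubit teleported.
116 qubit(s) -> 2 * 116 = 232 classical bits

232


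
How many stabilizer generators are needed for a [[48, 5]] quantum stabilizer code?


For an [[n,k]] stabilizer code:
Number of stabilizer generators = n - k
= 48 - 5
= 43

43


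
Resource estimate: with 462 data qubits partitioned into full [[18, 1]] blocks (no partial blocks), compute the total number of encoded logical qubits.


Each code block uses 18 physical qubits for 1 logical qubit(s).
Number of complete blocks = floor(462 / 18) = 25
Logical qubits = 25 * 1
= 25

25


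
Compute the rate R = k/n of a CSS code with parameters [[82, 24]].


Code rate R = k/n
= 24/82
= 0.2927

0.2927


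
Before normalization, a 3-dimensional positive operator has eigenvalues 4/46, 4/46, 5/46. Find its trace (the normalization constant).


tr(M) = sum of eigenvalues
= 4/46 + 4/46 + 5/46
= 13/46
= 0.2826

0.2826


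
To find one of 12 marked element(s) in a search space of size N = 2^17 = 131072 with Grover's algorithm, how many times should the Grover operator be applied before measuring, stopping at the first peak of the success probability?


After j Grover iterations the success probability is P(j) = sin^2((2j+1)*theta), where sin(theta) = sqrt(k/N).
N = 2^17 = 131072, k = 12
sin(theta) = sqrt(k/N) = 0.009568319308
theta = arcsin(sqrt(k/N)) = 0.009568465315 rad
P(j) reaches its first maximum when (2j+1)*theta is as close as possible to pi/2, i.e. j = round(pi/(4*theta) - 1/2).
pi/(4*theta) - 1/2 = 81.5819
(For comparison, the common estimate pi/4 * sqrt(N/k) = 82.0832; the exact maximiser is used here.)
Optimal iterations = 82

82


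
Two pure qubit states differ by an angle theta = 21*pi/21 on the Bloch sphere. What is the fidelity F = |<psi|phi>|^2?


For states separated by angle theta on Bloch sphere:
F = cos^2(theta/2)
theta = 21*pi/21 = 3.1416
theta/2 = 1.5708
cos(theta/2) = 0.0000
F = 0.0000

0.0000


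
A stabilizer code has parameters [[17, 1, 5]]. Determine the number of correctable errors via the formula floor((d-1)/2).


Code parameters: [[17, 1, 5]], distance d = 5.
Number of correctable errors = floor((d-1)/2)
= floor((5 - 1)/2)
= floor(4/2)
= 2

2


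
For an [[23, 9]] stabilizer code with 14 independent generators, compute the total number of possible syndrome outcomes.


Each stabilizer generator gives a binary (+1 or -1) measurement outcome.
With 14 independent generators:
Total syndromes = 2^14
= 16384

16384


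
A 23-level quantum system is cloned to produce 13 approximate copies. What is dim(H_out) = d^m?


Output space = H^(tensor 13) where dim(H) = 23
dim = 23^13
= 529 (after 2 factors)
= 12167 (after 3 factors)
= 279841 (after 4 factors)
= 6436343 (after 5 factors)
= 148035889 (after 6 factors)
= 3404825447 (after 7 factors)
= 78310985281 (after 8 factors)
= 1801152661463 (after 9 factors)
= 41426511213649 (after 10 factors)
= 952809757913927 (after 11 factors)
= 21914624432020321 (after 12 factors)
= 504036361936467383 (after 13 factors)
= 504036361936467383

504036361936467383


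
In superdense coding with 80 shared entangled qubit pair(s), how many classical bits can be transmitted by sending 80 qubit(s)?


Superdense coding allows 2 classical bits per shared entangled pair.
80 pair(s) -> 2 * 80 = 160 classical bits

160


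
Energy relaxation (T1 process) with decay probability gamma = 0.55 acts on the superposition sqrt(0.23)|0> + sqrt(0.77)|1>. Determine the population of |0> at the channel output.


For amplitude damping with parameter gamma on state sqrt(a)|0> + sqrt(b)|1>:
alpha^2 = 0.23, beta^2 = 0.77
P(|0>) = alpha^2 + gamma * beta^2
= 0.23 + 0.55 * 0.77
= 0.23 + 0.4235
= 0.6535

0.6535


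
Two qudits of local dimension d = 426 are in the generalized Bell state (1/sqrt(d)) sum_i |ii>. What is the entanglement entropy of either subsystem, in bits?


For a maximally entangled state in d x d:
S = log2(d) = log2(426)
= 8.7347

8.7347


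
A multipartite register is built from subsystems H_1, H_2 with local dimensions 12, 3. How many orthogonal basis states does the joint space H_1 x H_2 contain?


dim(H_1 x H_2) = 12 * 3
= 36

36


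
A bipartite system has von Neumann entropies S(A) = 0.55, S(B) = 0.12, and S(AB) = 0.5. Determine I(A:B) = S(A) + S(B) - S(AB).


I(A:B) = S(A) + S(B) - S(AB)
= 0.55 + 0.12 - 0.5
= 0.1700

0.1700


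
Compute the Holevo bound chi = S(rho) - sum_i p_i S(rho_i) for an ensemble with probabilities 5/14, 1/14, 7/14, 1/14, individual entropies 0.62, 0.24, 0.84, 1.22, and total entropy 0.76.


chi = S(rho) - sum_i p_i * S(rho_i)
Weighted entropy = 5/14 * 0.62 + 1/14 * 0.24 + 7/14 * 0.84 + 1/14 * 1.22
= 0.7457
chi = 0.76 - 0.7457
= 0.0143

0.0143


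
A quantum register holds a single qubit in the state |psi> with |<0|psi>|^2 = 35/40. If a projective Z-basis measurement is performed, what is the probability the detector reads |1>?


|alpha|^2 = 35/40 = 0.8750
|beta|^2 = 1 - 35/40 = 5/40 = 0.1250
P(|1>) = |beta|^2 = 0.1250

0.1250


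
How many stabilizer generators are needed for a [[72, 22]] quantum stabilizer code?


For an [[n,k]] stabilizer code:
Number of stabilizer generators = n - k
= 72 - 22
= 50

50


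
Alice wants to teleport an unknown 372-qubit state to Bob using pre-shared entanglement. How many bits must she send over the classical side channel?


Quantum teleportation requires 2 classical bits per qubit teleported.
372 qubit(s) -> 2 * 372 = 744 classical bits

744


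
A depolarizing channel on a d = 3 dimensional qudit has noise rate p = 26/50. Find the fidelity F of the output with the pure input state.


F = (1-p) + p/d
= (1 - 0.5200) + 0.5200/3
= 0.4800 + 0.1733
= 0.6533

0.6533


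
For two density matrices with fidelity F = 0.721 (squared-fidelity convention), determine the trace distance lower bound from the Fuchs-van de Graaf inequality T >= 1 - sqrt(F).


Fuchs-van de Graaf (squared-fidelity convention): 1 - sqrt(F) <= T <= sqrt(1 - F).
Lower bound: T >= 1 - sqrt(F)
sqrt(F) = sqrt(0.721) = 0.8491
T >= 1 - 0.8491
T >= 0.1509

0.1509


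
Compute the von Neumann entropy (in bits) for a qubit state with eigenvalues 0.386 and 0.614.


S = -p*log2(p) - (1-p)*log2(1-p)
p = 0.3860, 1-p = 0.6140
= -0.3860 * log2(0.3860) - 0.6140 * log2(0.6140)
= -(-0.5301) - (-0.4321)
= 0.9622

0.9622


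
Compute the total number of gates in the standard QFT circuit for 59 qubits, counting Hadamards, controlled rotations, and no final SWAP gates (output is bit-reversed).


Hadamard gates: 59
Controlled rotations: n*(n-1)/2 = 59*58/2 = 1711
SWAP gates: 0 (omitted)
Total = 59 + 1711
= 1770

1770


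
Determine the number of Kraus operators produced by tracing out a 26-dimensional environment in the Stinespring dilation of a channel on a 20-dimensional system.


Tracing out the environment in an orthonormal basis {|i>_E} gives Kraus operators K_i = <i|_E U |0>_E.
Number of Kraus operators = dim(H_env) = d_env
= 26

26


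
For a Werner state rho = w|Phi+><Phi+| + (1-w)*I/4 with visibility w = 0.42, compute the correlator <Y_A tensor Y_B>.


|Phi+> = (|00> + |11>)/sqrt(2)
For the pure Bell state, <Y_A Y_B> = -1 (Bell-state Pauli correlator).
The maximally-mixed part I/4 has tr(I/4 * P tensor P) = 0 for any traceless Pauli P.
So <Y_A Y_B>_rho = w * (-1) + (1 - w) * 0
= 0.42 * (-1)
= -0.4200

-0.4200


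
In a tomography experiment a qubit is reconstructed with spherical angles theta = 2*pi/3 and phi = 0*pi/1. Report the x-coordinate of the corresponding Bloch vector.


theta = 2.0944, phi = 0.0000
r_x = sin(theta)*cos(phi) = 0.8660 * 1.0000
r_x = 0.8660

0.8660


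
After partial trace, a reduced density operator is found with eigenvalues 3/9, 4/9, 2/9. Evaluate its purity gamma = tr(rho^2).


tr(rho^2) = sum of eigenvalues squared
= (3/9)^2 + (4/9)^2 + (2/9)^2
= (9 + 16 + 4) / 81
= 29/81
= 0.3580

0.3580


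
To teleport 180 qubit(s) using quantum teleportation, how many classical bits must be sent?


Quantum teleportation requires 2 classical bits per qubit teleported.
180 qubit(s) -> 2 * 180 = 360 classical bits

360


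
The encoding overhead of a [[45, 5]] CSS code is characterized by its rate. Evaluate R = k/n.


Code rate R = k/n
= 5/45
= 0.1111

0.1111


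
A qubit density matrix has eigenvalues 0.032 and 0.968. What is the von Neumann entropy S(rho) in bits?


S = -p*log2(p) - (1-p)*log2(1-p)
p = 0.0320, 1-p = 0.9680
= -0.0320 * log2(0.0320) - 0.9680 * log2(0.9680)
= -(-0.1589) - (-0.0454)
= 0.2043

0.2043


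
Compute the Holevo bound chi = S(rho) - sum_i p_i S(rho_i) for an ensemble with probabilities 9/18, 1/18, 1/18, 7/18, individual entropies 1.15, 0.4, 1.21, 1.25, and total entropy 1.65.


chi = S(rho) - sum_i p_i * S(rho_i)
Weighted entropy = 9/18 * 1.15 + 1/18 * 0.4 + 1/18 * 1.21 + 7/18 * 1.25
= 1.1506
chi = 1.65 - 1.1506
= 0.4994

0.4994


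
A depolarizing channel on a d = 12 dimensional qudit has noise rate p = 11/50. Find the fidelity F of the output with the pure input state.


F = (1-p) + p/d
= (1 - 0.2200) + 0.2200/12
= 0.7800 + 0.0183
= 0.7983

0.7983


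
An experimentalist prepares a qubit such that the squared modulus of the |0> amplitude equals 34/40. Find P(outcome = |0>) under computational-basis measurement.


|alpha|^2 = 34/40 = 0.8500
|beta|^2 = 1 - 34/40 = 6/40 = 0.1500
P(|0>) = |alpha|^2 = 0.8500

0.8500


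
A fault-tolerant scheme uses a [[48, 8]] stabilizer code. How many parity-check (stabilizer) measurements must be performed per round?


For an [[n,k]] stabilizer code:
Number of stabilizer generators = n - k
= 48 - 8
= 40

40


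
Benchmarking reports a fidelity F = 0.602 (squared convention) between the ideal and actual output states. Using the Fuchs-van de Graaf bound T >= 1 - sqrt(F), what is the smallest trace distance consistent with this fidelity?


Fuchs-van de Graaf (squared-fidelity convention): 1 - sqrt(F) <= T <= sqrt(1 - F).
Lower bound: T >= 1 - sqrt(F)
sqrt(F) = sqrt(0.602) = 0.7759
T >= 1 - 0.7759
T >= 0.2241

0.2241


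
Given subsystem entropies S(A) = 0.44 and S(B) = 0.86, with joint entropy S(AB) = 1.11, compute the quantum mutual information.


I(A:B) = S(A) + S(B) - S(AB)
= 0.44 + 0.86 - 1.11
= 0.1900

0.1900


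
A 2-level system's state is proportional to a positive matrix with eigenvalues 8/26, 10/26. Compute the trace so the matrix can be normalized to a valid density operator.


tr(M) = sum of eigenvalues
= 8/26 + 10/26
= 18/26
= 0.6923

0.6923


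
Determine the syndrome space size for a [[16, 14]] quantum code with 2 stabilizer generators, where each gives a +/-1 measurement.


Each stabilizer generator gives a binary (+1 or -1) measurement outcome.
With 2 independent generators:
Total syndromes = 2^2
= 4

4


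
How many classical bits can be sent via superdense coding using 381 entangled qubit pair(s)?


Superdense coding allows 2 classical bits per shared entangled pair.
381 pair(s) -> 2 * 381 = 762 classical bits

762


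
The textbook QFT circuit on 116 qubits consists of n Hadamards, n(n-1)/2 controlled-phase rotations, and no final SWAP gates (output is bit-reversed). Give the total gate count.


Hadamard gates: 116
Controlled rotations: n*(n-1)/2 = 116*115/2 = 6670
SWAP gates: 0 (omitted)
Total = 116 + 6670
= 6786

6786


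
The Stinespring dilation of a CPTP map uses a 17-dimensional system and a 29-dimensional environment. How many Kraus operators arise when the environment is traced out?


Tracing out the environment in an orthonormal basis {|i>_E} gives Kraus operators K_i = <i|_E U |0>_E.
Number of Kraus operators = dim(H_env) = d_env
= 29

29


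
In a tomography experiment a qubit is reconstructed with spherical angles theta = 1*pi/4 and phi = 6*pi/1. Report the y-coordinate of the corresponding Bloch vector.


theta = 0.7854, phi = 18.8496
r_y = sin(theta)*sin(phi) = 0.7071 * 0.0000
r_y = 0.0000

0.0000


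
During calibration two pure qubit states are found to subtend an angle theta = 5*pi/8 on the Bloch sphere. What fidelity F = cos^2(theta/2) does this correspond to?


For states separated by angle theta on Bloch sphere:
F = cos^2(theta/2)
theta = 5*pi/8 = 1.9635
theta/2 = 0.9817
cos(theta/2) = 0.5556
F = 0.3087

0.3087


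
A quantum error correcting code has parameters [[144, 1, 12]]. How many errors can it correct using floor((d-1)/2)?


Code parameters: [[144, 1, 12]], distance d = 12.
Number of correctable errors = floor((d-1)/2)
= floor((12 - 1)/2)
= floor(11/2)
= 5

5


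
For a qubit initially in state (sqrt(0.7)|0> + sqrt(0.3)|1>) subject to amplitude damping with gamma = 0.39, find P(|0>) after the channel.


For amplitude damping with parameter gamma on state sqrt(a)|0> + sqrt(b)|1>:
alpha^2 = 0.7, beta^2 = 0.3
P(|0>) = alpha^2 + gamma * beta^2
= 0.7 + 0.39 * 0.3
= 0.7 + 0.1170
= 0.8170

0.8170


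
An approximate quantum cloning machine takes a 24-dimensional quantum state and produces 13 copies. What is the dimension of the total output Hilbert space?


Output space = H^(tensor 13) where dim(H) = 24
dim = 24^13
= 576 (after 2 factors)
= 13824 (after 3 factors)
= 331776 (after 4 factors)
= 7962624 (after 5 factors)
= 191102976 (after 6 factors)
= 4586471424 (after 7 factors)
= 110075314176 (after 8 factors)
= 2641807540224 (after 9 factors)
= 63403380965376 (after 10 factors)
= 1521681143169024 (after 11 factors)
= 36520347436056576 (after 12 factors)
= 876488338465357824 (after 13 factors)
= 876488338465357824

876488338465357824


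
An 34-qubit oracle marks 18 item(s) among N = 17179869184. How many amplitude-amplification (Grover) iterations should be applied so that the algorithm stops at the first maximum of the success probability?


After j Grover iterations the success probability is P(j) = sin^2((2j+1)*theta), where sin(theta) = sqrt(k/N).
N = 2^34 = 17179869184, k = 18
sin(theta) = sqrt(k/N) = 3.236877966e-05
theta = arcsin(sqrt(k/N)) = 3.236877966e-05 rad
P(j) reaches its first maximum when (2j+1)*theta is as close as possible to pi/2, i.e. j = round(pi/(4*theta) - 1/2).
pi/(4*theta) - 1/2 = 24263.5647
(For comparison, the common estimate pi/4 * sqrt(N/k) = 24264.0647; the exact maximiser is used here.)
Optimal iterations = 24264

24264


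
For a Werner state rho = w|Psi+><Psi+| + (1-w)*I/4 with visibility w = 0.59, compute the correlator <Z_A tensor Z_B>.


|Psi+> = (|01> + |10>)/sqrt(2)
For the pure Bell state, <Z_A Z_B> = -1 (Bell-state Pauli correlator).
The maximally-mixed part I/4 has tr(I/4 * P tensor P) = 0 for any traceless Pauli P.
So <Z_A Z_B>_rho = w * (-1) + (1 - w) * 0
= 0.59 * (-1)
= -0.5900

-0.5900


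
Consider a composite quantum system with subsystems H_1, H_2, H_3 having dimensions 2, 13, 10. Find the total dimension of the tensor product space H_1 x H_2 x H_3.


dim(H_1 x H_2 x H_3) = 2 * 13 * 10
= 26 * 10
= 260

260


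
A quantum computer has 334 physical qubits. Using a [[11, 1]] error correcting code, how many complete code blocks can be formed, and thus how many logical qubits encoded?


Each code block uses 11 physical qubits for 1 logical qubit(s).
Number of complete blocks = floor(334 / 11) = 30
Logical qubits = 30 * 1
= 30

30


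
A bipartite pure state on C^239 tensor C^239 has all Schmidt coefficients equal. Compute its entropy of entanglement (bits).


For a maximally entangled state in d x d:
S = log2(d) = log2(239)
= 7.9009

7.9009


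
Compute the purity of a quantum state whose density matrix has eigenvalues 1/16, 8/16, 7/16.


tr(rho^2) = sum of eigenvalues squared
= (1/16)^2 + (8/16)^2 + (7/16)^2
= (1 + 64 + 49) / 256
= 114/256
= 0.4453

0.4453


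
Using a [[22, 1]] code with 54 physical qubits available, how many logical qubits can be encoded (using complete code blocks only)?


Each code block uses 22 physical qubits for 1 logical qubit(s).
Number of complete blocks = floor(54 / 22) = 2
Logical qubits = 2 * 1
= 2

2


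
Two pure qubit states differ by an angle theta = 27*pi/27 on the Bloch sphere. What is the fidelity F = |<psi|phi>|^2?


For states separated by angle theta on Bloch sphere:
F = cos^2(theta/2)
theta = 27*pi/27 = 3.1416
theta/2 = 1.5708
cos(theta/2) = 0.0000
F = 0.0000

0.0000


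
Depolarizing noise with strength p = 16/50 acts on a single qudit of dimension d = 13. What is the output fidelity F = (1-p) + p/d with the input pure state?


F = (1-p) + p/d
= (1 - 0.3200) + 0.3200/13
= 0.6800 + 0.0246
= 0.7046

0.7046


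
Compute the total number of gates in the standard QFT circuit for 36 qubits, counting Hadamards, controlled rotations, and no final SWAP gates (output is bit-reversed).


Hadamard gates: 36
Controlled rotations: n*(n-1)/2 = 36*35/2 = 630
SWAP gates: 0 (omitted)
Total = 36 + 630
= 666

666


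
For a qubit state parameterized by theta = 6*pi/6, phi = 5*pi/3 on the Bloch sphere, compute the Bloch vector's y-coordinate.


theta = 3.1416, phi = 5.2360
r_y = sin(theta)*sin(phi) = 0.0000 * -0.8660
r_y = 0.0000

0.0000


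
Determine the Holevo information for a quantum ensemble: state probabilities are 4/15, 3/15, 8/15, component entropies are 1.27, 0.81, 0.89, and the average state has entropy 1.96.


chi = S(rho) - sum_i p_i * S(rho_i)
Weighted entropy = 4/15 * 1.27 + 3/15 * 0.81 + 8/15 * 0.89
= 0.9753
chi = 1.96 - 0.9753
= 0.9847

0.9847


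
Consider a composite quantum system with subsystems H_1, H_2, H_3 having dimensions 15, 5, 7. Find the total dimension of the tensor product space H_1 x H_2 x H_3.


dim(H_1 x H_2 x H_3) = 15 * 5 * 7
= 75 * 7
= 525

525


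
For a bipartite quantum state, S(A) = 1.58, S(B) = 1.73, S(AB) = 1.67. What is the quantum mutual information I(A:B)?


I(A:B) = S(A) + S(B) - S(AB)
= 1.58 + 1.73 - 1.67
= 1.6400

1.6400


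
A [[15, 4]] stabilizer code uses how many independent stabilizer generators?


For an [[n,k]] stabilizer code:
Number of stabilizer generators = n - k
= 15 - 4
= 11

11


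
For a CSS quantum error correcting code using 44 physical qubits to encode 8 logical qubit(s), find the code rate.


Code rate R = k/n
= 8/44
= 0.1818

0.1818


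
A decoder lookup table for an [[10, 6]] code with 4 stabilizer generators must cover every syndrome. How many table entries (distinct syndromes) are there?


Each stabilizer generator gives a binary (+1 or -1) measurement outcome.
With 4 independent generators:
Total syndromes = 2^4
= 16

16


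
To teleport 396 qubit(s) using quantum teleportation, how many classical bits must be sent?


Quantum teleportation requires 2 classical bits per qubit teleported.
396 qubit(s) -> 2 * 396 = 792 classical bits

792


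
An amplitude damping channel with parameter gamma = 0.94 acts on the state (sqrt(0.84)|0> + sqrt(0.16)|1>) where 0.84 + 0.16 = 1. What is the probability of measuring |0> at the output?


For amplitude damping with parameter gamma on state sqrt(a)|0> + sqrt(b)|1>:
alpha^2 = 0.84, beta^2 = 0.16
P(|0>) = alpha^2 + gamma * beta^2
= 0.84 + 0.94 * 0.16
= 0.84 + 0.1504
= 0.9904

0.9904


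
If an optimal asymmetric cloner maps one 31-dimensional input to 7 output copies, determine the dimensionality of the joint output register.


Output space = H^(tensor 7) where dim(H) = 31
dim = 31^7
= 961 (after 2 factors)
= 29791 (after 3 factors)
= 923521 (after 4 factors)
= 28629151 (after 5 factors)
= 887503681 (after 6 factors)
= 27512614111 (after 7 factors)
= 27512614111

27512614111


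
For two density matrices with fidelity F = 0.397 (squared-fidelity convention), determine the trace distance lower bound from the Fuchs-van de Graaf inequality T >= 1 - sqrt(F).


Fuchs-van de Graaf (squared-fidelity convention): 1 - sqrt(F) <= T <= sqrt(1 - F).
Lower bound: T >= 1 - sqrt(F)
sqrt(F) = sqrt(0.397) = 0.6301
T >= 1 - 0.6301
T >= 0.3699

0.3699


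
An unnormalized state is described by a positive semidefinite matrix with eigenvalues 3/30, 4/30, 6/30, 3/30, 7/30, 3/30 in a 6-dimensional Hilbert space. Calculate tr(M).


tr(M) = sum of eigenvalues
= 3/30 + 4/30 + 6/30 + 3/30 + 7/30 + 3/30
= 26/30
= 0.8667

0.8667


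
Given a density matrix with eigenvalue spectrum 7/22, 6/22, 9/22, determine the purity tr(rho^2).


tr(rho^2) = sum of eigenvalues squared
= (7/22)^2 + (6/22)^2 + (9/22)^2
= (49 + 36 + 81) / 484
= 166/484
= 0.3430

0.3430


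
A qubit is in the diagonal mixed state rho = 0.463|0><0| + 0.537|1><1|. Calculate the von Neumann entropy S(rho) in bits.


S = -p*log2(p) - (1-p)*log2(1-p)
p = 0.4630, 1-p = 0.5370
= -0.4630 * log2(0.4630) - 0.5370 * log2(0.5370)
= -(-0.5144) - (-0.4817)
= 0.9960

0.9960


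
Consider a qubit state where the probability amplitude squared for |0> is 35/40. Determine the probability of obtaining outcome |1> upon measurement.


|alpha|^2 = 35/40 = 0.8750
|beta|^2 = 1 - 35/40 = 5/40 = 0.1250
P(|1>) = |beta|^2 = 0.1250

0.1250


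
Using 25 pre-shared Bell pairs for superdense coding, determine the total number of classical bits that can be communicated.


Superdense coding allows 2 classical bits per shared entangled pair.
25 pair(s) -> 2 * 25 = 50 classical bits

50


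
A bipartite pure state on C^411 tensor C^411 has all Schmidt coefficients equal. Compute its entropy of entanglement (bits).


For a maximally entangled state in d x d:
S = log2(d) = log2(411)
= 8.6830

8.6830


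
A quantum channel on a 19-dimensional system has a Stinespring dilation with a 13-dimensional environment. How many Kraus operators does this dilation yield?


Tracing out the environment in an orthonormal basis {|i>_E} gives Kraus operators K_i = <i|_E U |0>_E.
Number of Kraus operators = dim(H_env) = d_env
= 13

13


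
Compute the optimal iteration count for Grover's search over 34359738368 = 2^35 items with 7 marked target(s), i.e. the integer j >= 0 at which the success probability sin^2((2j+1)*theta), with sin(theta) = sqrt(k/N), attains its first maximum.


After j Grover iterations the success probability is P(j) = sin^2((2j+1)*theta), where sin(theta) = sqrt(k/N).
N = 2^35 = 34359738368, k = 7
sin(theta) = sqrt(k/N) = 1.42732902e-05
theta = arcsin(sqrt(k/N)) = 1.42732902e-05 rad
P(j) reaches its first maximum when (2j+1)*theta is as close as possible to pi/2, i.e. j = round(pi/(4*theta) - 1/2).
pi/(4*theta) - 1/2 = 55025.2265
(For comparison, the common estimate pi/4 * sqrt(N/k) = 55025.7265; the exact maximiser is used here.)
Optimal iterations = 55025

55025


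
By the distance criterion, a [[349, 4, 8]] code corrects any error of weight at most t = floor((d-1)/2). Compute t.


Code parameters: [[349, 4, 8]], distance d = 8.
Number of correctable errors = floor((d-1)/2)
= floor((8 - 1)/2)
= floor(7/2)
= 3

3


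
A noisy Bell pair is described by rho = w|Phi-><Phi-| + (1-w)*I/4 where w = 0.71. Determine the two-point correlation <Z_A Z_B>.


|Phi-> = (|00> - |11>)/sqrt(2)
For the pure Bell state, <Z_A Z_B> = +1 (Bell-state Pauli correlator).
The maximally-mixed part I/4 has tr(I/4 * P tensor P) = 0 for any traceless Pauli P.
So <Z_A Z_B>_rho = w * (+1) + (1 - w) * 0
= 0.71 * (+1)
= 0.7100

0.7100


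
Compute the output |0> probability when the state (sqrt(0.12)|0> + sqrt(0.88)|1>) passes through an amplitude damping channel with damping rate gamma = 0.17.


For amplitude damping with parameter gamma on state sqrt(a)|0> + sqrt(b)|1>:
alpha^2 = 0.12, beta^2 = 0.88
P(|0>) = alpha^2 + gamma * beta^2
= 0.12 + 0.17 * 0.88
= 0.12 + 0.1496
= 0.2696

0.2696


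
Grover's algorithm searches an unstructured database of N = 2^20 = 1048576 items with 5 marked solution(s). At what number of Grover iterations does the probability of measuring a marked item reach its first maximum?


After j Grover iterations the success probability is P(j) = sin^2((2j+1)*theta), where sin(theta) = sqrt(k/N).
N = 2^20 = 1048576, k = 5
sin(theta) = sqrt(k/N) = 0.002183660134
theta = arcsin(sqrt(k/N)) = 0.00218366187 rad
P(j) reaches its first maximum when (2j+1)*theta is as close as possible to pi/2, i.e. j = round(pi/(4*theta) - 1/2).
pi/(4*theta) - 1/2 = 359.1702
(For comparison, the common estimate pi/4 * sqrt(N/k) = 359.6705; the exact maximiser is used here.)
Optimal iterations = 359

359


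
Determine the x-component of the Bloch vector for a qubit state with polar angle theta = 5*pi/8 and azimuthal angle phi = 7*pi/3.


theta = 1.9635, phi = 7.3304
r_x = sin(theta)*cos(phi) = 0.9239 * 0.5000
r_x = 0.4619

0.4619


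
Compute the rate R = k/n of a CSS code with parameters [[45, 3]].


Code rate R = k/n
= 3/45
= 0.0667

0.0667


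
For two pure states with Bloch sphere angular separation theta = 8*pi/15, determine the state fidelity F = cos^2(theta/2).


For states separated by angle theta on Bloch sphere:
F = cos^2(theta/2)
theta = 8*pi/15 = 1.6755
theta/2 = 0.8378
cos(theta/2) = 0.6691
F = 0.4477

0.4477


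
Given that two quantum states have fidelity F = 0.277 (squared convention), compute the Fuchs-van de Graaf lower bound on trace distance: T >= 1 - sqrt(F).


Fuchs-van de Graaf (squared-fidelity convention): 1 - sqrt(F) <= T <= sqrt(1 - F).
Lower bound: T >= 1 - sqrt(F)
sqrt(F) = sqrt(0.277) = 0.5263
T >= 1 - 0.5263
T >= 0.4737

0.4737


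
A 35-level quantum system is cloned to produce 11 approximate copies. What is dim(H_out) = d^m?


Output space = H^(tensor 11) where dim(H) = 35
dim = 35^11
= 1225 (after 2 factors)
= 42875 (after 3 factors)
= 1500625 (after 4 factors)
= 52521875 (after 5 factors)
= 1838265625 (after 6 factors)
= 64339296875 (after 7 factors)
= 2251875390625 (after 8 factors)
= 78815638671875 (after 9 factors)
= 2758547353515625 (after 10 factors)
= 96549157373046875 (after 11 factors)
= 96549157373046875

96549157373046875


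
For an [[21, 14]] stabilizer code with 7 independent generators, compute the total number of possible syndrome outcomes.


Each stabilizer generator gives a binary (+1 or -1) measurement outcome.
With 7 independent generators:
Total syndromes = 2^7
= 128

128


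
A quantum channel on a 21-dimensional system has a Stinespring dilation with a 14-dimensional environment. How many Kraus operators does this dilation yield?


Tracing out the environment in an orthonormal basis {|i>_E} gives Kraus operators K_i = <i|_E U |0>_E.
Number of Kraus operators = dim(H_env) = d_env
= 14

14


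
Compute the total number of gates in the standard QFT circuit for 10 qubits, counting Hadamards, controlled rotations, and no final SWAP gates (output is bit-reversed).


Hadamard gates: 10
Controlled rotations: n*(n-1)/2 = 10*9/2 = 45
SWAP gates: 0 (omitted)
Total = 10 + 45
= 55

55


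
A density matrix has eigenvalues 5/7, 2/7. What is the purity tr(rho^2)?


tr(rho^2) = sum of eigenvalues squared
= (5/7)^2 + (2/7)^2
= (25 + 4) / 49
= 29/49
= 0.5918

0.5918


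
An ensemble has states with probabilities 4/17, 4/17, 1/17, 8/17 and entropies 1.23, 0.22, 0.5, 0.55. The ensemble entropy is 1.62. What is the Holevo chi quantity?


chi = S(rho) - sum_i p_i * S(rho_i)
Weighted entropy = 4/17 * 1.23 + 4/17 * 0.22 + 1/17 * 0.5 + 8/17 * 0.55
= 0.6294
chi = 1.62 - 0.6294
= 0.9906

0.9906


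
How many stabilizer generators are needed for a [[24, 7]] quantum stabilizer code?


For an [[n,k]] stabilizer code:
Number of stabilizer generators = n - k
= 24 - 7
= 17

17


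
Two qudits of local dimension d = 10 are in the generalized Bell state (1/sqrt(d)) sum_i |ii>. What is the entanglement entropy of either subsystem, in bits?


For a maximally entangled state in d x d:
S = log2(d) = log2(10)
= 3.3219

3.3219


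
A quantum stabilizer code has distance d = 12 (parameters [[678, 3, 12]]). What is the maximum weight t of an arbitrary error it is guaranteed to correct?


Code parameters: [[678, 3, 12]], distance d = 12.
Number of correctable errors = floor((d-1)/2)
= floor((12 - 1)/2)
= floor(11/2)
= 5

5


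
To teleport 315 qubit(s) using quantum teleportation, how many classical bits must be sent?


Quantum teleportation requires 2 classical bits per qubit teleported.
315 qubit(s) -> 2 * 315 = 630 classical bits

630


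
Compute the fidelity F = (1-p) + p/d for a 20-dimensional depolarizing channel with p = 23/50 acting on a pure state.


F = (1-p) + p/d
= (1 - 0.4600) + 0.4600/20
= 0.5400 + 0.0230
= 0.5630

0.5630


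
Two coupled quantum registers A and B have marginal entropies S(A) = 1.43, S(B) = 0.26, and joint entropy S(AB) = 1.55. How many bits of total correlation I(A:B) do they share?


I(A:B) = S(A) + S(B) - S(AB)
= 1.43 + 0.26 - 1.55
= 0.1400

0.1400


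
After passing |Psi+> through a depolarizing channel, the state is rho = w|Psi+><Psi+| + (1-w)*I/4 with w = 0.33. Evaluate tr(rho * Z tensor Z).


|Psi+> = (|01> + |10>)/sqrt(2)
For the pure Bell state, <Z_A Z_B> = -1 (Bell-state Pauli correlator).
The maximally-mixed part I/4 has tr(I/4 * P tensor P) = 0 for any traceless Pauli P.
So <Z_A Z_B>_rho = w * (-1) + (1 - w) * 0
= 0.33 * (-1)
= -0.3300

-0.3300


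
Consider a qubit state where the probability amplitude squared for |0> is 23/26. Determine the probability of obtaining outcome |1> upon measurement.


|alpha|^2 = 23/26 = 0.8846
|beta|^2 = 1 - 23/26 = 3/26 = 0.1154
P(|1>) = |beta|^2 = 0.1154

0.1154


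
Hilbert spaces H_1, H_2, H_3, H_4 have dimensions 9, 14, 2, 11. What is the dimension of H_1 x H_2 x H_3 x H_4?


dim(H_1 x H_2 x H_3 x H_4) = 9 * 14 * 2 * 11
= 126 * 2 * 11
= 252 * 11
= 2772

2772


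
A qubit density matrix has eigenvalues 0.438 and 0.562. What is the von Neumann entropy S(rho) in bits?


S = -p*log2(p) - (1-p)*log2(1-p)
p = 0.4380, 1-p = 0.5620
= -0.4380 * log2(0.4380) - 0.5620 * log2(0.5620)
= -(-0.5217) - (-0.4672)
= 0.9889

0.9889


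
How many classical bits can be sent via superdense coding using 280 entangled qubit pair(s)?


Superdense coding allows 2 classical bits per shared entangled pair.
280 pair(s) -> 2 * 280 = 560 classical bits

560


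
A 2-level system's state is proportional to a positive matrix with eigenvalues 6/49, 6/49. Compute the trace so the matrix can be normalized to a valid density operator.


tr(M) = sum of eigenvalues
= 6/49 + 6/49
= 12/49
= 0.2449

0.2449


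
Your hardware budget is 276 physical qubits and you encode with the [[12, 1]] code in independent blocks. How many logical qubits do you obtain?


Each code block uses 12 physical qubits for 1 logical qubit(s).
Number of complete blocks = floor(276 / 12) = 23
Logical qubits = 23 * 1
= 23

23


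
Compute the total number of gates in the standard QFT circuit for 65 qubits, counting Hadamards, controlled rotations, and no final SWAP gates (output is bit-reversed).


Hadamard gates: 65
Controlled rotations: n*(n-1)/2 = 65*64/2 = 2080
SWAP gates: 0 (omitted)
Total = 65 + 2080
= 2145

2145


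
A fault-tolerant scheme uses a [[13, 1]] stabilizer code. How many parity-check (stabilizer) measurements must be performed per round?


For an [[n,k]] stabilizer code:
Number of stabilizer generators = n - k
= 13 - 1
= 12

12


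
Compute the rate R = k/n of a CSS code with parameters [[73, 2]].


Code rate R = k/n
= 2/73
= 0.0274

0.0274


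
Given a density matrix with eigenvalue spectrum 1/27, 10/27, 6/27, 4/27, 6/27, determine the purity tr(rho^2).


tr(rho^2) = sum of eigenvalues squared
= (1/27)^2 + (10/27)^2 + (6/27)^2 + (4/27)^2 + (6/27)^2
= (1 + 100 + 36 + 16 + 36) / 729
= 189/729
= 0.2593

0.2593


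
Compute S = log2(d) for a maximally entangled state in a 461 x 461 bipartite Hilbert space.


For a maximally entangled state in d x d:
S = log2(d) = log2(461)
= 8.8486

8.8486


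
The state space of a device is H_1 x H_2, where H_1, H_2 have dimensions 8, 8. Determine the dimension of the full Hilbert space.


dim(H_1 x H_2) = 8 * 8
= 64

64


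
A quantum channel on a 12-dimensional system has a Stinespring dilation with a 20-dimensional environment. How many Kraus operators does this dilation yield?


Tracing out the environment in an orthonormal basis {|i>_E} gives Kraus operators K_i = <i|_E U |0>_E.
Number of Kraus operators = dim(H_env) = d_env
= 20

20


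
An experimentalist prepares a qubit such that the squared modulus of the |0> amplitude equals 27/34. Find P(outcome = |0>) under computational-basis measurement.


|alpha|^2 = 27/34 = 0.7941
|beta|^2 = 1 - 27/34 = 7/34 = 0.2059
P(|0>) = |alpha|^2 = 0.7941

0.7941


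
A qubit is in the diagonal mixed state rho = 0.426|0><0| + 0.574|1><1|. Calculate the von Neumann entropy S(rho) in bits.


S = -p*log2(p) - (1-p)*log2(1-p)
p = 0.4260, 1-p = 0.5740
= -0.4260 * log2(0.4260) - 0.5740 * log2(0.5740)
= -(-0.5244) - (-0.4597)
= 0.9841

0.9841


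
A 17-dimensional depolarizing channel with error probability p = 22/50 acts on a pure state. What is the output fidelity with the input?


F = (1-p) + p/d
= (1 - 0.4400) + 0.4400/17
= 0.5600 + 0.0259
= 0.5859

0.5859


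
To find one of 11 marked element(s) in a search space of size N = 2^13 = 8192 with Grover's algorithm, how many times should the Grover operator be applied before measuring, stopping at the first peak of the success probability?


After j Grover iterations the success probability is P(j) = sin^2((2j+1)*theta), where sin(theta) = sqrt(k/N).
N = 2^13 = 8192, k = 11
sin(theta) = sqrt(k/N) = 0.03664387312
theta = arcsin(sqrt(k/N)) = 0.03665207882 rad
P(j) reaches its first maximum when (2j+1)*theta is as close as possible to pi/2, i.e. j = round(pi/(4*theta) - 1/2).
pi/(4*theta) - 1/2 = 20.9285
(For comparison, the common estimate pi/4 * sqrt(N/k) = 21.4333; the exact maximiser is used here.)
Optimal iterations = 21

21


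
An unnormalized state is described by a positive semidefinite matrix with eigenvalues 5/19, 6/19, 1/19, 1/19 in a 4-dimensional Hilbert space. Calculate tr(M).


tr(M) = sum of eigenvalues
= 5/19 + 6/19 + 1/19 + 1/19
= 13/19
= 0.6842

0.6842


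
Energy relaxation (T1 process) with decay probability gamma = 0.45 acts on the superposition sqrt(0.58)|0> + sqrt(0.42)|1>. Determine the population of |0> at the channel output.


For amplitude damping with parameter gamma on state sqrt(a)|0> + sqrt(b)|1>:
alpha^2 = 0.58, beta^2 = 0.42
P(|0>) = alpha^2 + gamma * beta^2
= 0.58 + 0.45 * 0.42
= 0.58 + 0.1890
= 0.7690

0.7690


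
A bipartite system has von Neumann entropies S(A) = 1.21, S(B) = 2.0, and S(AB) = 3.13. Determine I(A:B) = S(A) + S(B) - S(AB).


I(A:B) = S(A) + S(B) - S(AB)
= 1.21 + 2.0 - 3.13
= 0.0800

0.0800


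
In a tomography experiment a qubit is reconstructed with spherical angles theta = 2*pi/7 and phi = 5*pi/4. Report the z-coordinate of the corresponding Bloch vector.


theta = 0.8976, phi = 3.9270
r_z = cos(theta) = 0.6235

0.6235


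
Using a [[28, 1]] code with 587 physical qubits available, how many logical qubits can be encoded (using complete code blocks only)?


Each code block uses 28 physical qubits for 1 logical qubit(s).
Number of complete blocks = floor(587 / 28) = 20
Logical qubits = 20 * 1
= 20

20


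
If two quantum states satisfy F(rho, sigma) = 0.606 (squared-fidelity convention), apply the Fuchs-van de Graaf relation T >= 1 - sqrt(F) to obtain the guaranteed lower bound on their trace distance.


Fuchs-van de Graaf (squared-fidelity convention): 1 - sqrt(F) <= T <= sqrt(1 - F).
Lower bound: T >= 1 - sqrt(F)
sqrt(F) = sqrt(0.606) = 0.7785
T >= 1 - 0.7785
T >= 0.2215

0.2215


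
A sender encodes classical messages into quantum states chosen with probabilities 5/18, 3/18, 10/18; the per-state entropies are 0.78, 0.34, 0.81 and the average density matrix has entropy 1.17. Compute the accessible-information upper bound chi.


chi = S(rho) - sum_i p_i * S(rho_i)
Weighted entropy = 5/18 * 0.78 + 3/18 * 0.34 + 10/18 * 0.81
= 0.7233
chi = 1.17 - 0.7233
= 0.4467

0.4467


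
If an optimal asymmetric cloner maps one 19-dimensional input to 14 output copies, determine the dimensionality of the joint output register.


Output space = H^(tensor 14) where dim(H) = 19
dim = 19^14
= 361 (after 2 factors)
= 6859 (after 3 factors)
= 130321 (after 4 factors)
= 2476099 (after 5 factors)
= 47045881 (after 6 factors)
= 893871739 (after 7 factors)
= 16983563041 (after 8 factors)
= 322687697779 (after 9 factors)
= 6131066257801 (after 10 factors)
= 116490258898219 (after 11 factors)
= 2213314919066161 (after 12 factors)
= 42052983462257059 (after 13 factors)
= 799006685782884121 (after 14 factors)
= 799006685782884121

799006685782884121


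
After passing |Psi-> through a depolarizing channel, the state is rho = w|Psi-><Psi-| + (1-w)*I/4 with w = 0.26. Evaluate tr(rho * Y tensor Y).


|Psi-> = (|01> - |10>)/sqrt(2)
For the pure Bell state, <Y_A Y_B> = -1 (Bell-state Pauli correlator).
The maximally-mixed part I/4 has tr(I/4 * P tensor P) = 0 for any traceless Pauli P.
So <Y_A Y_B>_rho = w * (-1) + (1 - w) * 0
= 0.26 * (-1)
= -0.2600

-0.2600


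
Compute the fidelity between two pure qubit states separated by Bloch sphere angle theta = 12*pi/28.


For states separated by angle theta on Bloch sphere:
F = cos^2(theta/2)
theta = 12*pi/28 = 1.3464
theta/2 = 0.6732
cos(theta/2) = 0.7818
F = 0.6113

0.6113


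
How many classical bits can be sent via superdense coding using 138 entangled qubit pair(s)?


Superdense coding allows 2 classical bits per shared entangled pair.
138 pair(s) -> 2 * 138 = 276 classical bits

276


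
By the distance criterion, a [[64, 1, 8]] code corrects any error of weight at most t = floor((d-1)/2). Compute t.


Code parameters: [[64, 1, 8]], distance d = 8.
Number of correctable errors = floor((d-1)/2)
= floor((8 - 1)/2)
= floor(7/2)
= 3

3


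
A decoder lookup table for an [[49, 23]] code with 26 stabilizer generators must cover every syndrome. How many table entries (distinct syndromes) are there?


Each stabilizer generator gives a binary (+1 or -1) measurement outcome.
With 26 independent generators:
Total syndromes = 2^26
= 67108864

67108864


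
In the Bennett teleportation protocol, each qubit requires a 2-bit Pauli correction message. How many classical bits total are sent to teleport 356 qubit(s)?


Quantum teleportation requires 2 classical bits per qubit teleported.
356 qubit(s) -> 2 * 356 = 712 classical bits

712


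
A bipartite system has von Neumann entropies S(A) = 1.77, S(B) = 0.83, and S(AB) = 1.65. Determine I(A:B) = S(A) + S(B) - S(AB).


I(A:B) = S(A) + S(B) - S(AB)
= 1.77 + 0.83 - 1.65
= 0.9500

0.9500
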